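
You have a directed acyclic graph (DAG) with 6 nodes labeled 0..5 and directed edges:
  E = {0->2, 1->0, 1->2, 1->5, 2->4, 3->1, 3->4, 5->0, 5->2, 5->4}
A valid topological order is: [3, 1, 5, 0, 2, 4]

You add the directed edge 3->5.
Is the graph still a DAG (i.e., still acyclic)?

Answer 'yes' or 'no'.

Given toposort: [3, 1, 5, 0, 2, 4]
Position of 3: index 0; position of 5: index 2
New edge 3->5: forward
Forward edge: respects the existing order. Still a DAG, same toposort still valid.
Still a DAG? yes

Answer: yes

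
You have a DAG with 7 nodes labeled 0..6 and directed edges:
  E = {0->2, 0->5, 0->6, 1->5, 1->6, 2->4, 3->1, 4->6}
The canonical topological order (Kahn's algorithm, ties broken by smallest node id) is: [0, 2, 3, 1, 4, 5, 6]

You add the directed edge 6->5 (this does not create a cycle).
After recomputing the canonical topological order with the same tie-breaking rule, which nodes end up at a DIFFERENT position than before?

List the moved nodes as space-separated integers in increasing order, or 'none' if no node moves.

Old toposort: [0, 2, 3, 1, 4, 5, 6]
Added edge 6->5
Recompute Kahn (smallest-id tiebreak):
  initial in-degrees: [0, 1, 1, 0, 1, 3, 3]
  ready (indeg=0): [0, 3]
  pop 0: indeg[2]->0; indeg[5]->2; indeg[6]->2 | ready=[2, 3] | order so far=[0]
  pop 2: indeg[4]->0 | ready=[3, 4] | order so far=[0, 2]
  pop 3: indeg[1]->0 | ready=[1, 4] | order so far=[0, 2, 3]
  pop 1: indeg[5]->1; indeg[6]->1 | ready=[4] | order so far=[0, 2, 3, 1]
  pop 4: indeg[6]->0 | ready=[6] | order so far=[0, 2, 3, 1, 4]
  pop 6: indeg[5]->0 | ready=[5] | order so far=[0, 2, 3, 1, 4, 6]
  pop 5: no out-edges | ready=[] | order so far=[0, 2, 3, 1, 4, 6, 5]
New canonical toposort: [0, 2, 3, 1, 4, 6, 5]
Compare positions:
  Node 0: index 0 -> 0 (same)
  Node 1: index 3 -> 3 (same)
  Node 2: index 1 -> 1 (same)
  Node 3: index 2 -> 2 (same)
  Node 4: index 4 -> 4 (same)
  Node 5: index 5 -> 6 (moved)
  Node 6: index 6 -> 5 (moved)
Nodes that changed position: 5 6

Answer: 5 6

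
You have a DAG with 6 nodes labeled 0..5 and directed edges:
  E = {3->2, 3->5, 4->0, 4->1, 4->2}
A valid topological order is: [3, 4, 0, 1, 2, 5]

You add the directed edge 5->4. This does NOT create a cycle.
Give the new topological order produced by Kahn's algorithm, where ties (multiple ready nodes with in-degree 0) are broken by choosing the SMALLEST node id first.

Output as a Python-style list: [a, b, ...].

Old toposort: [3, 4, 0, 1, 2, 5]
Added edge: 5->4
Position of 5 (5) > position of 4 (1). Must reorder: 5 must now come before 4.
Run Kahn's algorithm (break ties by smallest node id):
  initial in-degrees: [1, 1, 2, 0, 1, 1]
  ready (indeg=0): [3]
  pop 3: indeg[2]->1; indeg[5]->0 | ready=[5] | order so far=[3]
  pop 5: indeg[4]->0 | ready=[4] | order so far=[3, 5]
  pop 4: indeg[0]->0; indeg[1]->0; indeg[2]->0 | ready=[0, 1, 2] | order so far=[3, 5, 4]
  pop 0: no out-edges | ready=[1, 2] | order so far=[3, 5, 4, 0]
  pop 1: no out-edges | ready=[2] | order so far=[3, 5, 4, 0, 1]
  pop 2: no out-edges | ready=[] | order so far=[3, 5, 4, 0, 1, 2]
  Result: [3, 5, 4, 0, 1, 2]

Answer: [3, 5, 4, 0, 1, 2]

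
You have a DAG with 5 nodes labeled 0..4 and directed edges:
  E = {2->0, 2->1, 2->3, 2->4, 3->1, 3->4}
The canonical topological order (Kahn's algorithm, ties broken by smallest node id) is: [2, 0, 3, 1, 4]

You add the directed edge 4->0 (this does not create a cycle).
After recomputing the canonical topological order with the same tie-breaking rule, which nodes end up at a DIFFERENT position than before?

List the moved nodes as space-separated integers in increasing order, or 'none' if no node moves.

Old toposort: [2, 0, 3, 1, 4]
Added edge 4->0
Recompute Kahn (smallest-id tiebreak):
  initial in-degrees: [2, 2, 0, 1, 2]
  ready (indeg=0): [2]
  pop 2: indeg[0]->1; indeg[1]->1; indeg[3]->0; indeg[4]->1 | ready=[3] | order so far=[2]
  pop 3: indeg[1]->0; indeg[4]->0 | ready=[1, 4] | order so far=[2, 3]
  pop 1: no out-edges | ready=[4] | order so far=[2, 3, 1]
  pop 4: indeg[0]->0 | ready=[0] | order so far=[2, 3, 1, 4]
  pop 0: no out-edges | ready=[] | order so far=[2, 3, 1, 4, 0]
New canonical toposort: [2, 3, 1, 4, 0]
Compare positions:
  Node 0: index 1 -> 4 (moved)
  Node 1: index 3 -> 2 (moved)
  Node 2: index 0 -> 0 (same)
  Node 3: index 2 -> 1 (moved)
  Node 4: index 4 -> 3 (moved)
Nodes that changed position: 0 1 3 4

Answer: 0 1 3 4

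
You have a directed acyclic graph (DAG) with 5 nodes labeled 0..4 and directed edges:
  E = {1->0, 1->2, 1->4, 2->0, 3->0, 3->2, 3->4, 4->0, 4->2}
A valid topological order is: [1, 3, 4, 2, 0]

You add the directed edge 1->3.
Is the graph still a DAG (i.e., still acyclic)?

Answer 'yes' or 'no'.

Answer: yes

Derivation:
Given toposort: [1, 3, 4, 2, 0]
Position of 1: index 0; position of 3: index 1
New edge 1->3: forward
Forward edge: respects the existing order. Still a DAG, same toposort still valid.
Still a DAG? yes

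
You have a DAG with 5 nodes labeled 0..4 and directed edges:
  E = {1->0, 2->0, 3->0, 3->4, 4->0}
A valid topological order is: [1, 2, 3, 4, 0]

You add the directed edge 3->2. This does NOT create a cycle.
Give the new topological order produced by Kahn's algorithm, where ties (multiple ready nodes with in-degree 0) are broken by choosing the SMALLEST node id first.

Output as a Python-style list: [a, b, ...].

Answer: [1, 3, 2, 4, 0]

Derivation:
Old toposort: [1, 2, 3, 4, 0]
Added edge: 3->2
Position of 3 (2) > position of 2 (1). Must reorder: 3 must now come before 2.
Run Kahn's algorithm (break ties by smallest node id):
  initial in-degrees: [4, 0, 1, 0, 1]
  ready (indeg=0): [1, 3]
  pop 1: indeg[0]->3 | ready=[3] | order so far=[1]
  pop 3: indeg[0]->2; indeg[2]->0; indeg[4]->0 | ready=[2, 4] | order so far=[1, 3]
  pop 2: indeg[0]->1 | ready=[4] | order so far=[1, 3, 2]
  pop 4: indeg[0]->0 | ready=[0] | order so far=[1, 3, 2, 4]
  pop 0: no out-edges | ready=[] | order so far=[1, 3, 2, 4, 0]
  Result: [1, 3, 2, 4, 0]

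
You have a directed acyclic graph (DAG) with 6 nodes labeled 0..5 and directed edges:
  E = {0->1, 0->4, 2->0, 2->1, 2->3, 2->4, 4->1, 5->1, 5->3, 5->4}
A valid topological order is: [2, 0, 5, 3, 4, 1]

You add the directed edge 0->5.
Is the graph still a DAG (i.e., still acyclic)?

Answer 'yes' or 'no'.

Given toposort: [2, 0, 5, 3, 4, 1]
Position of 0: index 1; position of 5: index 2
New edge 0->5: forward
Forward edge: respects the existing order. Still a DAG, same toposort still valid.
Still a DAG? yes

Answer: yes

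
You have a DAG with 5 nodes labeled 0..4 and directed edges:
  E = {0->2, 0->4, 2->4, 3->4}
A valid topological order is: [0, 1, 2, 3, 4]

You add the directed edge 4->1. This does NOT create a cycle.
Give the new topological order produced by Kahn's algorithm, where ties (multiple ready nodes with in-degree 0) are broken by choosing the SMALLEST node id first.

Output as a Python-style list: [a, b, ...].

Old toposort: [0, 1, 2, 3, 4]
Added edge: 4->1
Position of 4 (4) > position of 1 (1). Must reorder: 4 must now come before 1.
Run Kahn's algorithm (break ties by smallest node id):
  initial in-degrees: [0, 1, 1, 0, 3]
  ready (indeg=0): [0, 3]
  pop 0: indeg[2]->0; indeg[4]->2 | ready=[2, 3] | order so far=[0]
  pop 2: indeg[4]->1 | ready=[3] | order so far=[0, 2]
  pop 3: indeg[4]->0 | ready=[4] | order so far=[0, 2, 3]
  pop 4: indeg[1]->0 | ready=[1] | order so far=[0, 2, 3, 4]
  pop 1: no out-edges | ready=[] | order so far=[0, 2, 3, 4, 1]
  Result: [0, 2, 3, 4, 1]

Answer: [0, 2, 3, 4, 1]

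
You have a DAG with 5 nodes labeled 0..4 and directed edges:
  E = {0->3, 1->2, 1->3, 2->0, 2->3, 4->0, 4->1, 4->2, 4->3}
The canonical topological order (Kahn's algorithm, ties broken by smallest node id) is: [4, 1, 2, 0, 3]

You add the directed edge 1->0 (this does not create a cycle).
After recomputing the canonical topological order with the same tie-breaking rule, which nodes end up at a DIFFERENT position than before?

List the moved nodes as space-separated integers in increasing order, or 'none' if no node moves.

Old toposort: [4, 1, 2, 0, 3]
Added edge 1->0
Recompute Kahn (smallest-id tiebreak):
  initial in-degrees: [3, 1, 2, 4, 0]
  ready (indeg=0): [4]
  pop 4: indeg[0]->2; indeg[1]->0; indeg[2]->1; indeg[3]->3 | ready=[1] | order so far=[4]
  pop 1: indeg[0]->1; indeg[2]->0; indeg[3]->2 | ready=[2] | order so far=[4, 1]
  pop 2: indeg[0]->0; indeg[3]->1 | ready=[0] | order so far=[4, 1, 2]
  pop 0: indeg[3]->0 | ready=[3] | order so far=[4, 1, 2, 0]
  pop 3: no out-edges | ready=[] | order so far=[4, 1, 2, 0, 3]
New canonical toposort: [4, 1, 2, 0, 3]
Compare positions:
  Node 0: index 3 -> 3 (same)
  Node 1: index 1 -> 1 (same)
  Node 2: index 2 -> 2 (same)
  Node 3: index 4 -> 4 (same)
  Node 4: index 0 -> 0 (same)
Nodes that changed position: none

Answer: none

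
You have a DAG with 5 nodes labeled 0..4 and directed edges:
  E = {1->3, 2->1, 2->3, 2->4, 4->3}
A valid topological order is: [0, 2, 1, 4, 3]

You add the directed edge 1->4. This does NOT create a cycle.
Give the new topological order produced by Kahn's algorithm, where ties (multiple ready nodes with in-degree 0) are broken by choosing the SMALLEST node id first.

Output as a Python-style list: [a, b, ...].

Old toposort: [0, 2, 1, 4, 3]
Added edge: 1->4
Position of 1 (2) < position of 4 (3). Old order still valid.
Run Kahn's algorithm (break ties by smallest node id):
  initial in-degrees: [0, 1, 0, 3, 2]
  ready (indeg=0): [0, 2]
  pop 0: no out-edges | ready=[2] | order so far=[0]
  pop 2: indeg[1]->0; indeg[3]->2; indeg[4]->1 | ready=[1] | order so far=[0, 2]
  pop 1: indeg[3]->1; indeg[4]->0 | ready=[4] | order so far=[0, 2, 1]
  pop 4: indeg[3]->0 | ready=[3] | order so far=[0, 2, 1, 4]
  pop 3: no out-edges | ready=[] | order so far=[0, 2, 1, 4, 3]
  Result: [0, 2, 1, 4, 3]

Answer: [0, 2, 1, 4, 3]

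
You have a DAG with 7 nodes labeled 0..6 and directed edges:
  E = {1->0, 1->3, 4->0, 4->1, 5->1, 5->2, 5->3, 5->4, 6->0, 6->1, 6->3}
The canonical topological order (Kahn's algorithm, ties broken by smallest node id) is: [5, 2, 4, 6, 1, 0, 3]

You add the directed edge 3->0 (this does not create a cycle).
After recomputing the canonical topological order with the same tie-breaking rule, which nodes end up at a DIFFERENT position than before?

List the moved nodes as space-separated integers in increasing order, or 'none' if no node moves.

Answer: 0 3

Derivation:
Old toposort: [5, 2, 4, 6, 1, 0, 3]
Added edge 3->0
Recompute Kahn (smallest-id tiebreak):
  initial in-degrees: [4, 3, 1, 3, 1, 0, 0]
  ready (indeg=0): [5, 6]
  pop 5: indeg[1]->2; indeg[2]->0; indeg[3]->2; indeg[4]->0 | ready=[2, 4, 6] | order so far=[5]
  pop 2: no out-edges | ready=[4, 6] | order so far=[5, 2]
  pop 4: indeg[0]->3; indeg[1]->1 | ready=[6] | order so far=[5, 2, 4]
  pop 6: indeg[0]->2; indeg[1]->0; indeg[3]->1 | ready=[1] | order so far=[5, 2, 4, 6]
  pop 1: indeg[0]->1; indeg[3]->0 | ready=[3] | order so far=[5, 2, 4, 6, 1]
  pop 3: indeg[0]->0 | ready=[0] | order so far=[5, 2, 4, 6, 1, 3]
  pop 0: no out-edges | ready=[] | order so far=[5, 2, 4, 6, 1, 3, 0]
New canonical toposort: [5, 2, 4, 6, 1, 3, 0]
Compare positions:
  Node 0: index 5 -> 6 (moved)
  Node 1: index 4 -> 4 (same)
  Node 2: index 1 -> 1 (same)
  Node 3: index 6 -> 5 (moved)
  Node 4: index 2 -> 2 (same)
  Node 5: index 0 -> 0 (same)
  Node 6: index 3 -> 3 (same)
Nodes that changed position: 0 3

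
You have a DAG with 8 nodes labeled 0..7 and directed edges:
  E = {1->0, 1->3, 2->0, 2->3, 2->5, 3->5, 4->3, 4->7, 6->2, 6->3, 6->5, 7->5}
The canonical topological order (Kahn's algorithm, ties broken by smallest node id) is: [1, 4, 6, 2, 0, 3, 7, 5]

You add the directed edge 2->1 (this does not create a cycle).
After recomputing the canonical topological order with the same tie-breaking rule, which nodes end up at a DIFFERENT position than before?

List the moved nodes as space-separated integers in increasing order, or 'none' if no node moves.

Answer: 1 2 4 6

Derivation:
Old toposort: [1, 4, 6, 2, 0, 3, 7, 5]
Added edge 2->1
Recompute Kahn (smallest-id tiebreak):
  initial in-degrees: [2, 1, 1, 4, 0, 4, 0, 1]
  ready (indeg=0): [4, 6]
  pop 4: indeg[3]->3; indeg[7]->0 | ready=[6, 7] | order so far=[4]
  pop 6: indeg[2]->0; indeg[3]->2; indeg[5]->3 | ready=[2, 7] | order so far=[4, 6]
  pop 2: indeg[0]->1; indeg[1]->0; indeg[3]->1; indeg[5]->2 | ready=[1, 7] | order so far=[4, 6, 2]
  pop 1: indeg[0]->0; indeg[3]->0 | ready=[0, 3, 7] | order so far=[4, 6, 2, 1]
  pop 0: no out-edges | ready=[3, 7] | order so far=[4, 6, 2, 1, 0]
  pop 3: indeg[5]->1 | ready=[7] | order so far=[4, 6, 2, 1, 0, 3]
  pop 7: indeg[5]->0 | ready=[5] | order so far=[4, 6, 2, 1, 0, 3, 7]
  pop 5: no out-edges | ready=[] | order so far=[4, 6, 2, 1, 0, 3, 7, 5]
New canonical toposort: [4, 6, 2, 1, 0, 3, 7, 5]
Compare positions:
  Node 0: index 4 -> 4 (same)
  Node 1: index 0 -> 3 (moved)
  Node 2: index 3 -> 2 (moved)
  Node 3: index 5 -> 5 (same)
  Node 4: index 1 -> 0 (moved)
  Node 5: index 7 -> 7 (same)
  Node 6: index 2 -> 1 (moved)
  Node 7: index 6 -> 6 (same)
Nodes that changed position: 1 2 4 6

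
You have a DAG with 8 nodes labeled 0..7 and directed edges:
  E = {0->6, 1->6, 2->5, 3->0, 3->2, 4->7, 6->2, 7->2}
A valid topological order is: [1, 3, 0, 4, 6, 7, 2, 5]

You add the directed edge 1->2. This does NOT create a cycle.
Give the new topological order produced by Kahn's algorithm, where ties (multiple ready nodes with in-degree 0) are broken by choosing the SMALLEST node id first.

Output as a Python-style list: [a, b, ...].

Answer: [1, 3, 0, 4, 6, 7, 2, 5]

Derivation:
Old toposort: [1, 3, 0, 4, 6, 7, 2, 5]
Added edge: 1->2
Position of 1 (0) < position of 2 (6). Old order still valid.
Run Kahn's algorithm (break ties by smallest node id):
  initial in-degrees: [1, 0, 4, 0, 0, 1, 2, 1]
  ready (indeg=0): [1, 3, 4]
  pop 1: indeg[2]->3; indeg[6]->1 | ready=[3, 4] | order so far=[1]
  pop 3: indeg[0]->0; indeg[2]->2 | ready=[0, 4] | order so far=[1, 3]
  pop 0: indeg[6]->0 | ready=[4, 6] | order so far=[1, 3, 0]
  pop 4: indeg[7]->0 | ready=[6, 7] | order so far=[1, 3, 0, 4]
  pop 6: indeg[2]->1 | ready=[7] | order so far=[1, 3, 0, 4, 6]
  pop 7: indeg[2]->0 | ready=[2] | order so far=[1, 3, 0, 4, 6, 7]
  pop 2: indeg[5]->0 | ready=[5] | order so far=[1, 3, 0, 4, 6, 7, 2]
  pop 5: no out-edges | ready=[] | order so far=[1, 3, 0, 4, 6, 7, 2, 5]
  Result: [1, 3, 0, 4, 6, 7, 2, 5]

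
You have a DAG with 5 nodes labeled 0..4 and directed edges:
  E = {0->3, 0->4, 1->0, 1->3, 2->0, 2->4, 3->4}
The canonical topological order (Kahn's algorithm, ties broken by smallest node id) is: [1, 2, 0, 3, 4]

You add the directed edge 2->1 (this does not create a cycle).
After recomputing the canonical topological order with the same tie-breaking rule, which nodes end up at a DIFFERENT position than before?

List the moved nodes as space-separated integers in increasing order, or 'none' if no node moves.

Answer: 1 2

Derivation:
Old toposort: [1, 2, 0, 3, 4]
Added edge 2->1
Recompute Kahn (smallest-id tiebreak):
  initial in-degrees: [2, 1, 0, 2, 3]
  ready (indeg=0): [2]
  pop 2: indeg[0]->1; indeg[1]->0; indeg[4]->2 | ready=[1] | order so far=[2]
  pop 1: indeg[0]->0; indeg[3]->1 | ready=[0] | order so far=[2, 1]
  pop 0: indeg[3]->0; indeg[4]->1 | ready=[3] | order so far=[2, 1, 0]
  pop 3: indeg[4]->0 | ready=[4] | order so far=[2, 1, 0, 3]
  pop 4: no out-edges | ready=[] | order so far=[2, 1, 0, 3, 4]
New canonical toposort: [2, 1, 0, 3, 4]
Compare positions:
  Node 0: index 2 -> 2 (same)
  Node 1: index 0 -> 1 (moved)
  Node 2: index 1 -> 0 (moved)
  Node 3: index 3 -> 3 (same)
  Node 4: index 4 -> 4 (same)
Nodes that changed position: 1 2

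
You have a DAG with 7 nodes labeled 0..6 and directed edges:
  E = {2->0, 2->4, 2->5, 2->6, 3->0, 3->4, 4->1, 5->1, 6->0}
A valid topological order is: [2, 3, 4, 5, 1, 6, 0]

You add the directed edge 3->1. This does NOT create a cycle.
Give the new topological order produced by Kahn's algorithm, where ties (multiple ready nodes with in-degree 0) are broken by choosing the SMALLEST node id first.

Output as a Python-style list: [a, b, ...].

Old toposort: [2, 3, 4, 5, 1, 6, 0]
Added edge: 3->1
Position of 3 (1) < position of 1 (4). Old order still valid.
Run Kahn's algorithm (break ties by smallest node id):
  initial in-degrees: [3, 3, 0, 0, 2, 1, 1]
  ready (indeg=0): [2, 3]
  pop 2: indeg[0]->2; indeg[4]->1; indeg[5]->0; indeg[6]->0 | ready=[3, 5, 6] | order so far=[2]
  pop 3: indeg[0]->1; indeg[1]->2; indeg[4]->0 | ready=[4, 5, 6] | order so far=[2, 3]
  pop 4: indeg[1]->1 | ready=[5, 6] | order so far=[2, 3, 4]
  pop 5: indeg[1]->0 | ready=[1, 6] | order so far=[2, 3, 4, 5]
  pop 1: no out-edges | ready=[6] | order so far=[2, 3, 4, 5, 1]
  pop 6: indeg[0]->0 | ready=[0] | order so far=[2, 3, 4, 5, 1, 6]
  pop 0: no out-edges | ready=[] | order so far=[2, 3, 4, 5, 1, 6, 0]
  Result: [2, 3, 4, 5, 1, 6, 0]

Answer: [2, 3, 4, 5, 1, 6, 0]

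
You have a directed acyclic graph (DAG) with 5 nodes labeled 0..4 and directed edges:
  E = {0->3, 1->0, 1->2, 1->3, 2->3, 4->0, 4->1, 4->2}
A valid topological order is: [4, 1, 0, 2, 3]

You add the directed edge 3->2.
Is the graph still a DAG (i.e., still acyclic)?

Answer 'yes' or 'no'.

Given toposort: [4, 1, 0, 2, 3]
Position of 3: index 4; position of 2: index 3
New edge 3->2: backward (u after v in old order)
Backward edge: old toposort is now invalid. Check if this creates a cycle.
Does 2 already reach 3? Reachable from 2: [2, 3]. YES -> cycle!
Still a DAG? no

Answer: no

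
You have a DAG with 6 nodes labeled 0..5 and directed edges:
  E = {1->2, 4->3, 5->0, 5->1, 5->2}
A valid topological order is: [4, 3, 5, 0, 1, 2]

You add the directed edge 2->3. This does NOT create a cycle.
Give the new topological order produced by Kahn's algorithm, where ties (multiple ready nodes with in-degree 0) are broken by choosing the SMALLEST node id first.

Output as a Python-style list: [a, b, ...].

Old toposort: [4, 3, 5, 0, 1, 2]
Added edge: 2->3
Position of 2 (5) > position of 3 (1). Must reorder: 2 must now come before 3.
Run Kahn's algorithm (break ties by smallest node id):
  initial in-degrees: [1, 1, 2, 2, 0, 0]
  ready (indeg=0): [4, 5]
  pop 4: indeg[3]->1 | ready=[5] | order so far=[4]
  pop 5: indeg[0]->0; indeg[1]->0; indeg[2]->1 | ready=[0, 1] | order so far=[4, 5]
  pop 0: no out-edges | ready=[1] | order so far=[4, 5, 0]
  pop 1: indeg[2]->0 | ready=[2] | order so far=[4, 5, 0, 1]
  pop 2: indeg[3]->0 | ready=[3] | order so far=[4, 5, 0, 1, 2]
  pop 3: no out-edges | ready=[] | order so far=[4, 5, 0, 1, 2, 3]
  Result: [4, 5, 0, 1, 2, 3]

Answer: [4, 5, 0, 1, 2, 3]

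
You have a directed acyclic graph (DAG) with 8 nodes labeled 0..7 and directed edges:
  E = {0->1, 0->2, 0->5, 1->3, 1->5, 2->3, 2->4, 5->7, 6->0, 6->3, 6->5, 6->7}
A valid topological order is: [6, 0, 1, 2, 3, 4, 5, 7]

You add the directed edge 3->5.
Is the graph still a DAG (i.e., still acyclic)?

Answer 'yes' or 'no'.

Given toposort: [6, 0, 1, 2, 3, 4, 5, 7]
Position of 3: index 4; position of 5: index 6
New edge 3->5: forward
Forward edge: respects the existing order. Still a DAG, same toposort still valid.
Still a DAG? yes

Answer: yes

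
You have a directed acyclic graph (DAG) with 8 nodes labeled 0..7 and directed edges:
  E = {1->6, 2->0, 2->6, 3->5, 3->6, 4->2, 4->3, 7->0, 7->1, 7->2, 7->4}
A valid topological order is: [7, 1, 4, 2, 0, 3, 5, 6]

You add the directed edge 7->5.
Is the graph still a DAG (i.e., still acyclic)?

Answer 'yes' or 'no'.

Given toposort: [7, 1, 4, 2, 0, 3, 5, 6]
Position of 7: index 0; position of 5: index 6
New edge 7->5: forward
Forward edge: respects the existing order. Still a DAG, same toposort still valid.
Still a DAG? yes

Answer: yes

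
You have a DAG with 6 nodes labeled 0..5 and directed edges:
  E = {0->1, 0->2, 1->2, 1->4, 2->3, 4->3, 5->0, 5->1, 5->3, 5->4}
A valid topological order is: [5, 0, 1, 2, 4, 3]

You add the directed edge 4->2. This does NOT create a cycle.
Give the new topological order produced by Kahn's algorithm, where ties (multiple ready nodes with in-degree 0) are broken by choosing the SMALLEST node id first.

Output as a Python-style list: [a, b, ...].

Old toposort: [5, 0, 1, 2, 4, 3]
Added edge: 4->2
Position of 4 (4) > position of 2 (3). Must reorder: 4 must now come before 2.
Run Kahn's algorithm (break ties by smallest node id):
  initial in-degrees: [1, 2, 3, 3, 2, 0]
  ready (indeg=0): [5]
  pop 5: indeg[0]->0; indeg[1]->1; indeg[3]->2; indeg[4]->1 | ready=[0] | order so far=[5]
  pop 0: indeg[1]->0; indeg[2]->2 | ready=[1] | order so far=[5, 0]
  pop 1: indeg[2]->1; indeg[4]->0 | ready=[4] | order so far=[5, 0, 1]
  pop 4: indeg[2]->0; indeg[3]->1 | ready=[2] | order so far=[5, 0, 1, 4]
  pop 2: indeg[3]->0 | ready=[3] | order so far=[5, 0, 1, 4, 2]
  pop 3: no out-edges | ready=[] | order so far=[5, 0, 1, 4, 2, 3]
  Result: [5, 0, 1, 4, 2, 3]

Answer: [5, 0, 1, 4, 2, 3]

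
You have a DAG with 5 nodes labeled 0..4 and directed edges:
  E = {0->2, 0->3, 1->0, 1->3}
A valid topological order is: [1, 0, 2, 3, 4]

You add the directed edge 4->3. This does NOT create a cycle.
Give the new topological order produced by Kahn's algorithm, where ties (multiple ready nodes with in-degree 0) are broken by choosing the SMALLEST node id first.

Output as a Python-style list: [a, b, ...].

Answer: [1, 0, 2, 4, 3]

Derivation:
Old toposort: [1, 0, 2, 3, 4]
Added edge: 4->3
Position of 4 (4) > position of 3 (3). Must reorder: 4 must now come before 3.
Run Kahn's algorithm (break ties by smallest node id):
  initial in-degrees: [1, 0, 1, 3, 0]
  ready (indeg=0): [1, 4]
  pop 1: indeg[0]->0; indeg[3]->2 | ready=[0, 4] | order so far=[1]
  pop 0: indeg[2]->0; indeg[3]->1 | ready=[2, 4] | order so far=[1, 0]
  pop 2: no out-edges | ready=[4] | order so far=[1, 0, 2]
  pop 4: indeg[3]->0 | ready=[3] | order so far=[1, 0, 2, 4]
  pop 3: no out-edges | ready=[] | order so far=[1, 0, 2, 4, 3]
  Result: [1, 0, 2, 4, 3]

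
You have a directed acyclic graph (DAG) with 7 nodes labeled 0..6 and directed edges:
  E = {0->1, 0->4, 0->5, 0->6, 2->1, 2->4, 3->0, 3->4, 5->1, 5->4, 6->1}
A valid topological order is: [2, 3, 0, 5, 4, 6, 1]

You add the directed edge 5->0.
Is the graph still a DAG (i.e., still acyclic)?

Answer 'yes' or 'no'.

Given toposort: [2, 3, 0, 5, 4, 6, 1]
Position of 5: index 3; position of 0: index 2
New edge 5->0: backward (u after v in old order)
Backward edge: old toposort is now invalid. Check if this creates a cycle.
Does 0 already reach 5? Reachable from 0: [0, 1, 4, 5, 6]. YES -> cycle!
Still a DAG? no

Answer: no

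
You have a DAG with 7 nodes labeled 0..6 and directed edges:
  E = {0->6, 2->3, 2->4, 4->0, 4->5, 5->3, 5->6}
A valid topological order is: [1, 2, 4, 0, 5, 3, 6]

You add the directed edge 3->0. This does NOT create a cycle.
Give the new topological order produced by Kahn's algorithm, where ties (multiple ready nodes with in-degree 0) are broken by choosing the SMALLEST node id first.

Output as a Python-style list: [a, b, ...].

Old toposort: [1, 2, 4, 0, 5, 3, 6]
Added edge: 3->0
Position of 3 (5) > position of 0 (3). Must reorder: 3 must now come before 0.
Run Kahn's algorithm (break ties by smallest node id):
  initial in-degrees: [2, 0, 0, 2, 1, 1, 2]
  ready (indeg=0): [1, 2]
  pop 1: no out-edges | ready=[2] | order so far=[1]
  pop 2: indeg[3]->1; indeg[4]->0 | ready=[4] | order so far=[1, 2]
  pop 4: indeg[0]->1; indeg[5]->0 | ready=[5] | order so far=[1, 2, 4]
  pop 5: indeg[3]->0; indeg[6]->1 | ready=[3] | order so far=[1, 2, 4, 5]
  pop 3: indeg[0]->0 | ready=[0] | order so far=[1, 2, 4, 5, 3]
  pop 0: indeg[6]->0 | ready=[6] | order so far=[1, 2, 4, 5, 3, 0]
  pop 6: no out-edges | ready=[] | order so far=[1, 2, 4, 5, 3, 0, 6]
  Result: [1, 2, 4, 5, 3, 0, 6]

Answer: [1, 2, 4, 5, 3, 0, 6]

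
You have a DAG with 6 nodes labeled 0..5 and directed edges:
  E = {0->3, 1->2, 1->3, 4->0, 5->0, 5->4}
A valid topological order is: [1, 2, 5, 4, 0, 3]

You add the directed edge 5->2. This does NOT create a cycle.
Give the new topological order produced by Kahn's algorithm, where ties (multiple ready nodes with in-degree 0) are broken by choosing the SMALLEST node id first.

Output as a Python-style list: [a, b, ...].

Answer: [1, 5, 2, 4, 0, 3]

Derivation:
Old toposort: [1, 2, 5, 4, 0, 3]
Added edge: 5->2
Position of 5 (2) > position of 2 (1). Must reorder: 5 must now come before 2.
Run Kahn's algorithm (break ties by smallest node id):
  initial in-degrees: [2, 0, 2, 2, 1, 0]
  ready (indeg=0): [1, 5]
  pop 1: indeg[2]->1; indeg[3]->1 | ready=[5] | order so far=[1]
  pop 5: indeg[0]->1; indeg[2]->0; indeg[4]->0 | ready=[2, 4] | order so far=[1, 5]
  pop 2: no out-edges | ready=[4] | order so far=[1, 5, 2]
  pop 4: indeg[0]->0 | ready=[0] | order so far=[1, 5, 2, 4]
  pop 0: indeg[3]->0 | ready=[3] | order so far=[1, 5, 2, 4, 0]
  pop 3: no out-edges | ready=[] | order so far=[1, 5, 2, 4, 0, 3]
  Result: [1, 5, 2, 4, 0, 3]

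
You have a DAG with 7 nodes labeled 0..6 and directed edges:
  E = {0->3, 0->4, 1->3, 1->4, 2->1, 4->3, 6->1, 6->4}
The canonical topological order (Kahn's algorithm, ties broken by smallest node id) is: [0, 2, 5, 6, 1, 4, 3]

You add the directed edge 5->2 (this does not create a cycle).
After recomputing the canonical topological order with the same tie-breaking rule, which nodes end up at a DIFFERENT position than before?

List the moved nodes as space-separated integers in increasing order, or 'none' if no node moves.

Answer: 2 5

Derivation:
Old toposort: [0, 2, 5, 6, 1, 4, 3]
Added edge 5->2
Recompute Kahn (smallest-id tiebreak):
  initial in-degrees: [0, 2, 1, 3, 3, 0, 0]
  ready (indeg=0): [0, 5, 6]
  pop 0: indeg[3]->2; indeg[4]->2 | ready=[5, 6] | order so far=[0]
  pop 5: indeg[2]->0 | ready=[2, 6] | order so far=[0, 5]
  pop 2: indeg[1]->1 | ready=[6] | order so far=[0, 5, 2]
  pop 6: indeg[1]->0; indeg[4]->1 | ready=[1] | order so far=[0, 5, 2, 6]
  pop 1: indeg[3]->1; indeg[4]->0 | ready=[4] | order so far=[0, 5, 2, 6, 1]
  pop 4: indeg[3]->0 | ready=[3] | order so far=[0, 5, 2, 6, 1, 4]
  pop 3: no out-edges | ready=[] | order so far=[0, 5, 2, 6, 1, 4, 3]
New canonical toposort: [0, 5, 2, 6, 1, 4, 3]
Compare positions:
  Node 0: index 0 -> 0 (same)
  Node 1: index 4 -> 4 (same)
  Node 2: index 1 -> 2 (moved)
  Node 3: index 6 -> 6 (same)
  Node 4: index 5 -> 5 (same)
  Node 5: index 2 -> 1 (moved)
  Node 6: index 3 -> 3 (same)
Nodes that changed position: 2 5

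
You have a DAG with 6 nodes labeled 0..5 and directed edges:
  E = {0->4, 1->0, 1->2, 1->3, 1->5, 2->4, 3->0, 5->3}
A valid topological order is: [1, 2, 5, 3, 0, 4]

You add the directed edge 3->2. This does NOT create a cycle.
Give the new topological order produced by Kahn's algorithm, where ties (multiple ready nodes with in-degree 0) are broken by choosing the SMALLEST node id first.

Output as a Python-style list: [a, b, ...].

Old toposort: [1, 2, 5, 3, 0, 4]
Added edge: 3->2
Position of 3 (3) > position of 2 (1). Must reorder: 3 must now come before 2.
Run Kahn's algorithm (break ties by smallest node id):
  initial in-degrees: [2, 0, 2, 2, 2, 1]
  ready (indeg=0): [1]
  pop 1: indeg[0]->1; indeg[2]->1; indeg[3]->1; indeg[5]->0 | ready=[5] | order so far=[1]
  pop 5: indeg[3]->0 | ready=[3] | order so far=[1, 5]
  pop 3: indeg[0]->0; indeg[2]->0 | ready=[0, 2] | order so far=[1, 5, 3]
  pop 0: indeg[4]->1 | ready=[2] | order so far=[1, 5, 3, 0]
  pop 2: indeg[4]->0 | ready=[4] | order so far=[1, 5, 3, 0, 2]
  pop 4: no out-edges | ready=[] | order so far=[1, 5, 3, 0, 2, 4]
  Result: [1, 5, 3, 0, 2, 4]

Answer: [1, 5, 3, 0, 2, 4]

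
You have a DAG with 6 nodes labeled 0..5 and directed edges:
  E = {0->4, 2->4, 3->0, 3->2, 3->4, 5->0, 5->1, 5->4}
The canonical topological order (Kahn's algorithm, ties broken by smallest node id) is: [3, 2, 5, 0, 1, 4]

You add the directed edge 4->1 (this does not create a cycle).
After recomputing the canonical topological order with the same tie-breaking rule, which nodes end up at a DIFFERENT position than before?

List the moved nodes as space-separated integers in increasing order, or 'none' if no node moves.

Old toposort: [3, 2, 5, 0, 1, 4]
Added edge 4->1
Recompute Kahn (smallest-id tiebreak):
  initial in-degrees: [2, 2, 1, 0, 4, 0]
  ready (indeg=0): [3, 5]
  pop 3: indeg[0]->1; indeg[2]->0; indeg[4]->3 | ready=[2, 5] | order so far=[3]
  pop 2: indeg[4]->2 | ready=[5] | order so far=[3, 2]
  pop 5: indeg[0]->0; indeg[1]->1; indeg[4]->1 | ready=[0] | order so far=[3, 2, 5]
  pop 0: indeg[4]->0 | ready=[4] | order so far=[3, 2, 5, 0]
  pop 4: indeg[1]->0 | ready=[1] | order so far=[3, 2, 5, 0, 4]
  pop 1: no out-edges | ready=[] | order so far=[3, 2, 5, 0, 4, 1]
New canonical toposort: [3, 2, 5, 0, 4, 1]
Compare positions:
  Node 0: index 3 -> 3 (same)
  Node 1: index 4 -> 5 (moved)
  Node 2: index 1 -> 1 (same)
  Node 3: index 0 -> 0 (same)
  Node 4: index 5 -> 4 (moved)
  Node 5: index 2 -> 2 (same)
Nodes that changed position: 1 4

Answer: 1 4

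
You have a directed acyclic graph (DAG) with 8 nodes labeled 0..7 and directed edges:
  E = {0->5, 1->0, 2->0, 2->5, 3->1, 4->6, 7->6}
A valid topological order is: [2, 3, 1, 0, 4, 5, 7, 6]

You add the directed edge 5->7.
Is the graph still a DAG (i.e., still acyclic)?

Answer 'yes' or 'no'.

Given toposort: [2, 3, 1, 0, 4, 5, 7, 6]
Position of 5: index 5; position of 7: index 6
New edge 5->7: forward
Forward edge: respects the existing order. Still a DAG, same toposort still valid.
Still a DAG? yes

Answer: yes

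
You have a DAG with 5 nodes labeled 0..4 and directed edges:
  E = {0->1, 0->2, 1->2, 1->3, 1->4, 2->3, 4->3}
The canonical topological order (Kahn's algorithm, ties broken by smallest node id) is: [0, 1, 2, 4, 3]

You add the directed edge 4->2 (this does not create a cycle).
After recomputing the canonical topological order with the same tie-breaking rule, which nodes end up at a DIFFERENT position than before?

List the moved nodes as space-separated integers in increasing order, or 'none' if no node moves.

Answer: 2 4

Derivation:
Old toposort: [0, 1, 2, 4, 3]
Added edge 4->2
Recompute Kahn (smallest-id tiebreak):
  initial in-degrees: [0, 1, 3, 3, 1]
  ready (indeg=0): [0]
  pop 0: indeg[1]->0; indeg[2]->2 | ready=[1] | order so far=[0]
  pop 1: indeg[2]->1; indeg[3]->2; indeg[4]->0 | ready=[4] | order so far=[0, 1]
  pop 4: indeg[2]->0; indeg[3]->1 | ready=[2] | order so far=[0, 1, 4]
  pop 2: indeg[3]->0 | ready=[3] | order so far=[0, 1, 4, 2]
  pop 3: no out-edges | ready=[] | order so far=[0, 1, 4, 2, 3]
New canonical toposort: [0, 1, 4, 2, 3]
Compare positions:
  Node 0: index 0 -> 0 (same)
  Node 1: index 1 -> 1 (same)
  Node 2: index 2 -> 3 (moved)
  Node 3: index 4 -> 4 (same)
  Node 4: index 3 -> 2 (moved)
Nodes that changed position: 2 4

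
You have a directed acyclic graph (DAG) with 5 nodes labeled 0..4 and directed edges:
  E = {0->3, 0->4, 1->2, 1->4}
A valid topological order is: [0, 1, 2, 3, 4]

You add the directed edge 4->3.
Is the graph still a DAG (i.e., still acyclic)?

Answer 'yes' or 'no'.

Answer: yes

Derivation:
Given toposort: [0, 1, 2, 3, 4]
Position of 4: index 4; position of 3: index 3
New edge 4->3: backward (u after v in old order)
Backward edge: old toposort is now invalid. Check if this creates a cycle.
Does 3 already reach 4? Reachable from 3: [3]. NO -> still a DAG (reorder needed).
Still a DAG? yes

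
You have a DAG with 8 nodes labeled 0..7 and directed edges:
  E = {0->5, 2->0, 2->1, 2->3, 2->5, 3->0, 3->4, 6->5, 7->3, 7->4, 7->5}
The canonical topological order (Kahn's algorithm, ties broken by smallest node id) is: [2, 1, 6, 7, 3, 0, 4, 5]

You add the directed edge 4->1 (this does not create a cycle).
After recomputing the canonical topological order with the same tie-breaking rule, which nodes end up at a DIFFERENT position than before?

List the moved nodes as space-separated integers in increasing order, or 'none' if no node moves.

Answer: 0 1 3 4 6 7

Derivation:
Old toposort: [2, 1, 6, 7, 3, 0, 4, 5]
Added edge 4->1
Recompute Kahn (smallest-id tiebreak):
  initial in-degrees: [2, 2, 0, 2, 2, 4, 0, 0]
  ready (indeg=0): [2, 6, 7]
  pop 2: indeg[0]->1; indeg[1]->1; indeg[3]->1; indeg[5]->3 | ready=[6, 7] | order so far=[2]
  pop 6: indeg[5]->2 | ready=[7] | order so far=[2, 6]
  pop 7: indeg[3]->0; indeg[4]->1; indeg[5]->1 | ready=[3] | order so far=[2, 6, 7]
  pop 3: indeg[0]->0; indeg[4]->0 | ready=[0, 4] | order so far=[2, 6, 7, 3]
  pop 0: indeg[5]->0 | ready=[4, 5] | order so far=[2, 6, 7, 3, 0]
  pop 4: indeg[1]->0 | ready=[1, 5] | order so far=[2, 6, 7, 3, 0, 4]
  pop 1: no out-edges | ready=[5] | order so far=[2, 6, 7, 3, 0, 4, 1]
  pop 5: no out-edges | ready=[] | order so far=[2, 6, 7, 3, 0, 4, 1, 5]
New canonical toposort: [2, 6, 7, 3, 0, 4, 1, 5]
Compare positions:
  Node 0: index 5 -> 4 (moved)
  Node 1: index 1 -> 6 (moved)
  Node 2: index 0 -> 0 (same)
  Node 3: index 4 -> 3 (moved)
  Node 4: index 6 -> 5 (moved)
  Node 5: index 7 -> 7 (same)
  Node 6: index 2 -> 1 (moved)
  Node 7: index 3 -> 2 (moved)
Nodes that changed position: 0 1 3 4 6 7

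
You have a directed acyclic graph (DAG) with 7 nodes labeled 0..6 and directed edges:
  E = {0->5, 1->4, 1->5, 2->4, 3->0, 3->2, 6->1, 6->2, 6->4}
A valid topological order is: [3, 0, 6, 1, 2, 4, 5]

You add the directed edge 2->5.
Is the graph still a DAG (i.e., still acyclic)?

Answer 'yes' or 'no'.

Answer: yes

Derivation:
Given toposort: [3, 0, 6, 1, 2, 4, 5]
Position of 2: index 4; position of 5: index 6
New edge 2->5: forward
Forward edge: respects the existing order. Still a DAG, same toposort still valid.
Still a DAG? yes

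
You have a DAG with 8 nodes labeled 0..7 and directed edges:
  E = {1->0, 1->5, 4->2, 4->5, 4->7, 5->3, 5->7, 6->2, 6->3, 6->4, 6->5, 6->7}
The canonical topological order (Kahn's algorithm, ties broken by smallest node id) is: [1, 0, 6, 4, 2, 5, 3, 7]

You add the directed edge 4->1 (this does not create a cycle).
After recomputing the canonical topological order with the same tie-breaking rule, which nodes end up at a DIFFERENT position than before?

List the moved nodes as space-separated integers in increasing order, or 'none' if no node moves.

Answer: 0 1 4 6

Derivation:
Old toposort: [1, 0, 6, 4, 2, 5, 3, 7]
Added edge 4->1
Recompute Kahn (smallest-id tiebreak):
  initial in-degrees: [1, 1, 2, 2, 1, 3, 0, 3]
  ready (indeg=0): [6]
  pop 6: indeg[2]->1; indeg[3]->1; indeg[4]->0; indeg[5]->2; indeg[7]->2 | ready=[4] | order so far=[6]
  pop 4: indeg[1]->0; indeg[2]->0; indeg[5]->1; indeg[7]->1 | ready=[1, 2] | order so far=[6, 4]
  pop 1: indeg[0]->0; indeg[5]->0 | ready=[0, 2, 5] | order so far=[6, 4, 1]
  pop 0: no out-edges | ready=[2, 5] | order so far=[6, 4, 1, 0]
  pop 2: no out-edges | ready=[5] | order so far=[6, 4, 1, 0, 2]
  pop 5: indeg[3]->0; indeg[7]->0 | ready=[3, 7] | order so far=[6, 4, 1, 0, 2, 5]
  pop 3: no out-edges | ready=[7] | order so far=[6, 4, 1, 0, 2, 5, 3]
  pop 7: no out-edges | ready=[] | order so far=[6, 4, 1, 0, 2, 5, 3, 7]
New canonical toposort: [6, 4, 1, 0, 2, 5, 3, 7]
Compare positions:
  Node 0: index 1 -> 3 (moved)
  Node 1: index 0 -> 2 (moved)
  Node 2: index 4 -> 4 (same)
  Node 3: index 6 -> 6 (same)
  Node 4: index 3 -> 1 (moved)
  Node 5: index 5 -> 5 (same)
  Node 6: index 2 -> 0 (moved)
  Node 7: index 7 -> 7 (same)
Nodes that changed position: 0 1 4 6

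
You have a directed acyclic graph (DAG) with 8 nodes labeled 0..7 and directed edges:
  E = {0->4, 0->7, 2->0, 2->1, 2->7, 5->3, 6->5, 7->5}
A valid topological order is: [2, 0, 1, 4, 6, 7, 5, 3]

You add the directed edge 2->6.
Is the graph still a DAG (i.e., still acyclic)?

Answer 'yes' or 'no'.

Given toposort: [2, 0, 1, 4, 6, 7, 5, 3]
Position of 2: index 0; position of 6: index 4
New edge 2->6: forward
Forward edge: respects the existing order. Still a DAG, same toposort still valid.
Still a DAG? yes

Answer: yes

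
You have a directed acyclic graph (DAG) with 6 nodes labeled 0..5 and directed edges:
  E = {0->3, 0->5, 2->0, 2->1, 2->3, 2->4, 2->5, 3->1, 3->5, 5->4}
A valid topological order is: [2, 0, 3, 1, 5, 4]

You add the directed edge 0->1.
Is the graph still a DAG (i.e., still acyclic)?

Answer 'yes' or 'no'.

Answer: yes

Derivation:
Given toposort: [2, 0, 3, 1, 5, 4]
Position of 0: index 1; position of 1: index 3
New edge 0->1: forward
Forward edge: respects the existing order. Still a DAG, same toposort still valid.
Still a DAG? yes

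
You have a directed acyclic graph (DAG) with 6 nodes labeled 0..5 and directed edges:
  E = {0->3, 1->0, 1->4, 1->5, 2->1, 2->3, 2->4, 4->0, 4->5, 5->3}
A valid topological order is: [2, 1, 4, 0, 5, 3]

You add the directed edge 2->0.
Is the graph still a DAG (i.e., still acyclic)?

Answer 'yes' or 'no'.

Answer: yes

Derivation:
Given toposort: [2, 1, 4, 0, 5, 3]
Position of 2: index 0; position of 0: index 3
New edge 2->0: forward
Forward edge: respects the existing order. Still a DAG, same toposort still valid.
Still a DAG? yes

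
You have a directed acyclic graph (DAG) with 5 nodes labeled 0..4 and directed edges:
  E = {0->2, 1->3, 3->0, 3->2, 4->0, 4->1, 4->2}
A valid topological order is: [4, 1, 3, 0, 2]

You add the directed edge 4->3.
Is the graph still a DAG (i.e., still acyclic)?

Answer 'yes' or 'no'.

Answer: yes

Derivation:
Given toposort: [4, 1, 3, 0, 2]
Position of 4: index 0; position of 3: index 2
New edge 4->3: forward
Forward edge: respects the existing order. Still a DAG, same toposort still valid.
Still a DAG? yes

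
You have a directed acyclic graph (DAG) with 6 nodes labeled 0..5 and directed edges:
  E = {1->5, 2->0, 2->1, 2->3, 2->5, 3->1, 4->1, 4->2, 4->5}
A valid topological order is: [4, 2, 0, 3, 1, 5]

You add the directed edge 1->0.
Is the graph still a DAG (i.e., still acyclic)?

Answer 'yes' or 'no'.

Answer: yes

Derivation:
Given toposort: [4, 2, 0, 3, 1, 5]
Position of 1: index 4; position of 0: index 2
New edge 1->0: backward (u after v in old order)
Backward edge: old toposort is now invalid. Check if this creates a cycle.
Does 0 already reach 1? Reachable from 0: [0]. NO -> still a DAG (reorder needed).
Still a DAG? yes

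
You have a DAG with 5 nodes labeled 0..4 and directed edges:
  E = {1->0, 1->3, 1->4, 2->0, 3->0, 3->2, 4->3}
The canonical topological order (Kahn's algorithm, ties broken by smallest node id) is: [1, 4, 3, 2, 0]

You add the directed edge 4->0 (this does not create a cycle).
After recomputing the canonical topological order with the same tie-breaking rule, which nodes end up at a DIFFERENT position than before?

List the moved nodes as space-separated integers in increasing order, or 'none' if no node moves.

Old toposort: [1, 4, 3, 2, 0]
Added edge 4->0
Recompute Kahn (smallest-id tiebreak):
  initial in-degrees: [4, 0, 1, 2, 1]
  ready (indeg=0): [1]
  pop 1: indeg[0]->3; indeg[3]->1; indeg[4]->0 | ready=[4] | order so far=[1]
  pop 4: indeg[0]->2; indeg[3]->0 | ready=[3] | order so far=[1, 4]
  pop 3: indeg[0]->1; indeg[2]->0 | ready=[2] | order so far=[1, 4, 3]
  pop 2: indeg[0]->0 | ready=[0] | order so far=[1, 4, 3, 2]
  pop 0: no out-edges | ready=[] | order so far=[1, 4, 3, 2, 0]
New canonical toposort: [1, 4, 3, 2, 0]
Compare positions:
  Node 0: index 4 -> 4 (same)
  Node 1: index 0 -> 0 (same)
  Node 2: index 3 -> 3 (same)
  Node 3: index 2 -> 2 (same)
  Node 4: index 1 -> 1 (same)
Nodes that changed position: none

Answer: none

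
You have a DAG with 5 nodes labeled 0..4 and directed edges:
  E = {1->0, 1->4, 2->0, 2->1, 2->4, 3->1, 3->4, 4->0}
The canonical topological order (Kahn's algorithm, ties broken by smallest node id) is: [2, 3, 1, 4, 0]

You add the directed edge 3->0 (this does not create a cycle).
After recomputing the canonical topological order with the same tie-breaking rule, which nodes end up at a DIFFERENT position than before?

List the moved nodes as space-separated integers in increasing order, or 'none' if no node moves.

Old toposort: [2, 3, 1, 4, 0]
Added edge 3->0
Recompute Kahn (smallest-id tiebreak):
  initial in-degrees: [4, 2, 0, 0, 3]
  ready (indeg=0): [2, 3]
  pop 2: indeg[0]->3; indeg[1]->1; indeg[4]->2 | ready=[3] | order so far=[2]
  pop 3: indeg[0]->2; indeg[1]->0; indeg[4]->1 | ready=[1] | order so far=[2, 3]
  pop 1: indeg[0]->1; indeg[4]->0 | ready=[4] | order so far=[2, 3, 1]
  pop 4: indeg[0]->0 | ready=[0] | order so far=[2, 3, 1, 4]
  pop 0: no out-edges | ready=[] | order so far=[2, 3, 1, 4, 0]
New canonical toposort: [2, 3, 1, 4, 0]
Compare positions:
  Node 0: index 4 -> 4 (same)
  Node 1: index 2 -> 2 (same)
  Node 2: index 0 -> 0 (same)
  Node 3: index 1 -> 1 (same)
  Node 4: index 3 -> 3 (same)
Nodes that changed position: none

Answer: none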